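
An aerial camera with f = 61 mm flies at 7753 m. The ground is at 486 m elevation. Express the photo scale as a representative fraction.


scale = f / (H - h) = 61 mm / 7267 m = 61 / 7267000 = 1:119131

1:119131


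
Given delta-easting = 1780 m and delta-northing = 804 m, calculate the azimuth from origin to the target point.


az = atan2(1780, 804) = 65.7 deg
adjusted to 0-360: 65.7 degrees

65.7 degrees


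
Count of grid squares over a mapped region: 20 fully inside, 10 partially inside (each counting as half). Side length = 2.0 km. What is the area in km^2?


effective squares = 20 + 10 * 0.5 = 25.0
area = 25.0 * 4.0 = 100.0 km^2

100.0 km^2


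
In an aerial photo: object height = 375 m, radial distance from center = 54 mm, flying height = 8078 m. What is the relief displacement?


d = h * r / H = 375 * 54 / 8078 = 2.51 mm

2.51 mm


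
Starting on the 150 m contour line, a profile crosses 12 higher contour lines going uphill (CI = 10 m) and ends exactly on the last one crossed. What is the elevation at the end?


elevation = 150 + 12 * 10 = 270 m

270 m


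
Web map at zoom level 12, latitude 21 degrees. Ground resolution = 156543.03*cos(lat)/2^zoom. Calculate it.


res = 156543.03 * cos(21) / 2^12 = 156543.03 * 0.93358043 / 4096 = 35.68 m/pixel

35.68 m/pixel


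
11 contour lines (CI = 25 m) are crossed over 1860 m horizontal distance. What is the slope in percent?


elevation change = 11 * 25 = 275 m
slope = 275 / 1860 * 100 = 14.8%

14.8%


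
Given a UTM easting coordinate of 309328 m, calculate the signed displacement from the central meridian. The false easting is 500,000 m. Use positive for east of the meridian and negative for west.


displacement = 309328 - 500000 = -190672 m

-190672 m


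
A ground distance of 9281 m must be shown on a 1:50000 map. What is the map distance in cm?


map_cm = 9281 * 100 / 50000 = 18.562 cm ≈ 18.56 cm

18.56 cm


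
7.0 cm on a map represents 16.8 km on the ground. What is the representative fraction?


ground = 16.8 km = 1680000 cm; RF denominator = ground / map = 1680000 / 7.0 = 240000; RF = 1:240000

1:240000


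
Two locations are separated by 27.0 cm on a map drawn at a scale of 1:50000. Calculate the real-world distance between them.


ground = 27.0 cm * 50000 / 100 = 13500.0 m = 13.5 km

13.5 km


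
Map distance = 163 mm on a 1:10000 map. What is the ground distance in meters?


ground = 163 mm * 10000 / 1000 = 1630.0 m

1630.0 m


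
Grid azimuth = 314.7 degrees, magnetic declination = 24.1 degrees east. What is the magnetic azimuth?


magnetic azimuth = grid azimuth - declination (east +ve)
mag_az = 314.7 - 24.1 = 290.6 degrees

290.6 degrees


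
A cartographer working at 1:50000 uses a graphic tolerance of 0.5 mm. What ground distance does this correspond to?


ground = 0.5 mm * 50000 / 1000 = 25.0 m

25.0 m


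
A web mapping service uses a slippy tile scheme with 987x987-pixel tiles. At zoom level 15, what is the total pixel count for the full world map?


tiles per axis = 2^15 = 32768
total tiles = 32768^2 = 1073741824
pixels per axis = 32768 * 987 = 32342016
total pixels = 32342016^2 = 1046005998944256

1046005998944256 pixels


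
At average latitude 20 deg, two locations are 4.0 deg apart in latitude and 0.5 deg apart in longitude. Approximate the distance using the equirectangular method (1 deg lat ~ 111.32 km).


dlat_km = 4.0 * 111.32 = 445.28
dlon_km = 0.5 * 111.32 * cos(20) ≈ 52.303
dist = sqrt(445.28^2 + 52.303^2) ≈ 448.3 km

448.3 km


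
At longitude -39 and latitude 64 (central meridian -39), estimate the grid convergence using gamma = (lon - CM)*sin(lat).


gamma = (-39 - -39) * sin(64) = 0 * 0.898794 = 0.0 degrees

0.0 degrees


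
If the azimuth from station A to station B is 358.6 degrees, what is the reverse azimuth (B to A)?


back azimuth = (358.6 + 180) mod 360 = 178.6 degrees

178.6 degrees


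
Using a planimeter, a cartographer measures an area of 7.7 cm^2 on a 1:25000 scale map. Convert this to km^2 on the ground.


ground_area = 7.7 * (25000/100)^2 = 481250.0 m^2 = 0.48125 km^2 ≈ 0.481 km^2

0.481 km^2


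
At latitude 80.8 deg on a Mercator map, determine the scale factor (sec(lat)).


SF = 1 / cos(80.8) = 1 / 0.159881 = 6.255

6.255


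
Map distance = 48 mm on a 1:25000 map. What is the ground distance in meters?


ground = 48 mm * 25000 / 1000 = 1200.0 m

1200.0 m


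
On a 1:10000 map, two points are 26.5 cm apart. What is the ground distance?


ground = 26.5 cm * 10000 / 100 = 2650.0 m = 2.65 km

2.65 km


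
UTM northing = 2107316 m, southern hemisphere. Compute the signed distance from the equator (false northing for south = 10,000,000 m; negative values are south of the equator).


For southern: actual = 2107316 - 10000000 = -7892684 m

-7892684 m


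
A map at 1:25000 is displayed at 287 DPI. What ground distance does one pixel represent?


pixel_cm = 2.54 / 287 ≈ 0.00885 cm
ground = pixel_cm * 25000 / 100 = 2.54 * 25000 / (287 * 100) = 63500 / 28700 ≈ 2.21 m

2.21 m


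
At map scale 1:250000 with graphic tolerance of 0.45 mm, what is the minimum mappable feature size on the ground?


ground = 0.45 mm * 250000 / 1000 = 112.5 m

112.5 m


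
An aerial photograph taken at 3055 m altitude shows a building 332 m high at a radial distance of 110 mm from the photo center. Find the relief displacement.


d = h * r / H = 332 * 110 / 3055 = 11.95 mm

11.95 mm


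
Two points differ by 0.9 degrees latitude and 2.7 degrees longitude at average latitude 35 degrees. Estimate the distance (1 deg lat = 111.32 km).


dlat_km = 0.9 * 111.32 = 100.188
dlon_km = 2.7 * 111.32 * cos(35) ≈ 246.208
dist = sqrt(100.188^2 + 246.208^2) ≈ 265.8 km

265.8 km


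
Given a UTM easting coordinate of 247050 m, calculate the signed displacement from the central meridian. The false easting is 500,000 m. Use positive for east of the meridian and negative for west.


displacement = 247050 - 500000 = -252950 m

-252950 m


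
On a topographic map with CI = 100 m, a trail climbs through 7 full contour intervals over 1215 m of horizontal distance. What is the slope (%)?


elevation change = 7 * 100 = 700 m
slope = 700 / 1215 * 100 = 57.6%

57.6%


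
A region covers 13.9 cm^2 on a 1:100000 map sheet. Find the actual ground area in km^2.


ground_area = 13.9 * (100000/100)^2 = 13900000.0 m^2 = 13.9 km^2

13.9 km^2


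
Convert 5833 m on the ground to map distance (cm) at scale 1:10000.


map_cm = 5833 * 100 / 10000 = 58.33 cm

58.33 cm


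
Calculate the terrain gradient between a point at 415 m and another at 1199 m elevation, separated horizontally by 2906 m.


gradient = (1199 - 415) / 2906 = 784 / 2906 = 0.2698

0.2698


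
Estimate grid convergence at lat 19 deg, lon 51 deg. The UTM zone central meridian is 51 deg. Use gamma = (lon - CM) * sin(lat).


gamma = (51 - 51) * sin(19) = 0 * 0.325568 = 0.0 degrees

0.0 degrees


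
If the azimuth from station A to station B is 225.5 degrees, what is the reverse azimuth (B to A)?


back azimuth = (225.5 + 180) mod 360 = 45.5 degrees

45.5 degrees


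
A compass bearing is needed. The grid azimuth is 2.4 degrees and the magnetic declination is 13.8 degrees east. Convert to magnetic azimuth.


magnetic azimuth = grid azimuth - declination (east +ve)
mag_az = 2.4 - 13.8 = 348.6 degrees

348.6 degrees


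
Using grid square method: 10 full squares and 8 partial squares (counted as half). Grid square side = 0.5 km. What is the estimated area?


effective squares = 10 + 8 * 0.5 = 14.0
area = 14.0 * 0.25 = 3.5 km^2

3.5 km^2


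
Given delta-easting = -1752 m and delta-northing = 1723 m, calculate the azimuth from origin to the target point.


az = atan2(-1752, 1723) = -45.5 deg
adjusted to 0-360: 314.5 degrees

314.5 degrees


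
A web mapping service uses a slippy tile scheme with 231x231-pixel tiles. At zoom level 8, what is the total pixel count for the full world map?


tiles per axis = 2^8 = 256
total tiles = 256^2 = 65536
pixels per axis = 256 * 231 = 59136
total pixels = 59136^2 = 3497066496

3497066496 pixels


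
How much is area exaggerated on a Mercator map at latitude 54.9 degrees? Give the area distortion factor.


area_distortion = 1/cos^2(54.9) = 3.025

3.025


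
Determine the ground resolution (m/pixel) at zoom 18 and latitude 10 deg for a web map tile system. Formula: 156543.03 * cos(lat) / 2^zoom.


res = 156543.03 * cos(10) / 2^18 = 156543.03 * 0.98480775 / 262144 = 0.59 m/pixel

0.59 m/pixel


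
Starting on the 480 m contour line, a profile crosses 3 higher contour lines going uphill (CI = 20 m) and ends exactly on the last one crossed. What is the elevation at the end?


elevation = 480 + 3 * 20 = 540 m

540 m


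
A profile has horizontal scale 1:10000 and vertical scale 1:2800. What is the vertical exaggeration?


VE = horizontal_scale / vertical_scale = 10000 / 2800 ≈ 3.6

3.6x


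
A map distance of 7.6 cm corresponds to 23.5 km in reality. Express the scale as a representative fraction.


ground = 23.5 km = 2350000 cm; RF denominator = ground / map = 2350000 / 7.6 ≈ 309211; RF = 1:309211

1:309211


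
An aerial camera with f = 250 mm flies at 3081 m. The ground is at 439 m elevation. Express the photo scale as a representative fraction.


scale = f / (H - h) = 250 mm / 2642 m = 250 / 2642000 = 1:10568

1:10568


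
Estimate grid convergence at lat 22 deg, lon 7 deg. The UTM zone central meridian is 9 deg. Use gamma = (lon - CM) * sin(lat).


gamma = (7 - 9) * sin(22) = -2 * 0.374607 = -0.749 degrees

-0.749 degrees


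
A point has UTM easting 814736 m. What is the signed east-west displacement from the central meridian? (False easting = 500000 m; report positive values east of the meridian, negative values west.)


displacement = 814736 - 500000 = 314736 m

314736 m


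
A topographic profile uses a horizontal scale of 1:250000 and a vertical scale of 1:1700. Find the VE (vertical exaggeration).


VE = horizontal_scale / vertical_scale = 250000 / 1700 ≈ 147.1

147.1x


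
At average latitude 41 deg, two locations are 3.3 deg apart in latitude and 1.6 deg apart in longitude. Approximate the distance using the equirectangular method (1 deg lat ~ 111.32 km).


dlat_km = 3.3 * 111.32 = 367.356
dlon_km = 1.6 * 111.32 * cos(41) ≈ 134.423
dist = sqrt(367.356^2 + 134.423^2) ≈ 391.2 km

391.2 km


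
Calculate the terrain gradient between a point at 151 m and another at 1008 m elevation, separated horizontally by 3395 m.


gradient = (1008 - 151) / 3395 = 857 / 3395 = 0.2524

0.2524


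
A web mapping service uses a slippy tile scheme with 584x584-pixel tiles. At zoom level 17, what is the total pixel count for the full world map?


tiles per axis = 2^17 = 131072
total tiles = 131072^2 = 17179869184
pixels per axis = 131072 * 584 = 76546048
total pixels = 76546048^2 = 5859297464418304

5859297464418304 pixels


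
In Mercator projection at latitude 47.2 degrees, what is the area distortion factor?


area_distortion = 1/cos^2(47.2) = 2.166

2.166


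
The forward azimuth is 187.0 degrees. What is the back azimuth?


back azimuth = (187.0 + 180) mod 360 = 7.0 degrees

7.0 degrees


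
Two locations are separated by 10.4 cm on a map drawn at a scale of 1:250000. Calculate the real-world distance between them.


ground = 10.4 cm * 250000 / 100 = 26000.0 m = 26.0 km

26.0 km


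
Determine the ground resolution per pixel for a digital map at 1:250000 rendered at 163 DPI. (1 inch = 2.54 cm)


pixel_cm = 2.54 / 163 ≈ 0.015583 cm
ground = pixel_cm * 250000 / 100 = 2.54 * 250000 / (163 * 100) = 635000 / 16300 ≈ 38.96 m

38.96 m


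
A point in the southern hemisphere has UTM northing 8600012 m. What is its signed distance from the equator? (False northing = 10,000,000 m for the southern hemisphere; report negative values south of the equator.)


For southern: actual = 8600012 - 10000000 = -1399988 m

-1399988 m


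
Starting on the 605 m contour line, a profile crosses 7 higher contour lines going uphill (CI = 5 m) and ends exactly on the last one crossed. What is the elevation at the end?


elevation = 605 + 7 * 5 = 640 m

640 m


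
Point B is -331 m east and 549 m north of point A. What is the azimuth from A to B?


az = atan2(-331, 549) = -31.1 deg
adjusted to 0-360: 328.9 degrees

328.9 degrees


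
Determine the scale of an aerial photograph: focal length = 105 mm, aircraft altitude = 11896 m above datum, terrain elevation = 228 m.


scale = f / (H - h) = 105 mm / 11668 m = 105 / 11668000 = 1:111124

1:111124


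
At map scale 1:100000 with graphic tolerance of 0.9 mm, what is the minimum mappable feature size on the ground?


ground = 0.9 mm * 100000 / 1000 = 90.0 m

90.0 m


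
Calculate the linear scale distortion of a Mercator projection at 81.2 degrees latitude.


SF = 1 / cos(81.2) = 1 / 0.152986 = 6.537

6.537


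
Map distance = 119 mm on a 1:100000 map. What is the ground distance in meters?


ground = 119 mm * 100000 / 1000 = 11900.0 m

11900.0 m


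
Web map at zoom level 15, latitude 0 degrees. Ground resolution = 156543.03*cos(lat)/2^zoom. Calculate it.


res = 156543.03 * cos(0) / 2^15 = 156543.03 * 1.0 / 32768 = 4.78 m/pixel

4.78 m/pixel


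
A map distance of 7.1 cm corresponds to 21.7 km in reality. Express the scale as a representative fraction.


ground = 21.7 km = 2170000 cm; RF denominator = ground / map = 2170000 / 7.1 ≈ 305634; RF = 1:305634

1:305634


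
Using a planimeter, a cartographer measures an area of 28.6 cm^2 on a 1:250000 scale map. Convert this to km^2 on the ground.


ground_area = 28.6 * (250000/100)^2 = 178750000.0 m^2 = 178.75 km^2

178.75 km^2


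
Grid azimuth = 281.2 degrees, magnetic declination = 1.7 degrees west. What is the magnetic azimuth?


magnetic azimuth = grid azimuth - declination (east +ve)
mag_az = 281.2 - -1.7 = 282.9 degrees

282.9 degrees


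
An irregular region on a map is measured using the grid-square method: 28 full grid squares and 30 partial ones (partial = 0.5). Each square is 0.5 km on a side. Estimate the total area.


effective squares = 28 + 30 * 0.5 = 43.0
area = 43.0 * 0.25 = 10.75 km^2

10.75 km^2


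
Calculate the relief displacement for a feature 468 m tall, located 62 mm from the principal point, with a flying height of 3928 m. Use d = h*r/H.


d = h * r / H = 468 * 62 / 3928 = 7.39 mm

7.39 mm


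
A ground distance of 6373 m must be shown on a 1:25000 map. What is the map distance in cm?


map_cm = 6373 * 100 / 25000 = 25.492 cm ≈ 25.49 cm

25.49 cm


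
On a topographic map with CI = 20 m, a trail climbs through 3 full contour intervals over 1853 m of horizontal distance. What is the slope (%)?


elevation change = 3 * 20 = 60 m
slope = 60 / 1853 * 100 = 3.2%

3.2%


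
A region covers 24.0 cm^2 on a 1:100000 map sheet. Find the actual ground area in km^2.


ground_area = 24.0 * (100000/100)^2 = 24000000.0 m^2 = 24.0 km^2

24.0 km^2


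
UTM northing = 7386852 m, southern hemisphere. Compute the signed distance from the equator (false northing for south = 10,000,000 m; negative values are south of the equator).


For southern: actual = 7386852 - 10000000 = -2613148 m

-2613148 m


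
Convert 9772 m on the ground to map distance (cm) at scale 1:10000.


map_cm = 9772 * 100 / 10000 = 97.72 cm

97.72 cm


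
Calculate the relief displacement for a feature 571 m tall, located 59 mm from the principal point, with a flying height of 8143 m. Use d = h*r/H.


d = h * r / H = 571 * 59 / 8143 = 4.14 mm

4.14 mm


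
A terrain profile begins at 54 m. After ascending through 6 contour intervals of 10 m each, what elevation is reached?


elevation = 54 + 6 * 10 = 114 m

114 m


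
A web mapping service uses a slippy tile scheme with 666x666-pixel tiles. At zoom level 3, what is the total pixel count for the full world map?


tiles per axis = 2^3 = 8
total tiles = 8^2 = 64
pixels per axis = 8 * 666 = 5328
total pixels = 5328^2 = 28387584

28387584 pixels


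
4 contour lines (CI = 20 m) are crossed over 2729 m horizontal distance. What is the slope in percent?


elevation change = 4 * 20 = 80 m
slope = 80 / 2729 * 100 = 2.9%

2.9%


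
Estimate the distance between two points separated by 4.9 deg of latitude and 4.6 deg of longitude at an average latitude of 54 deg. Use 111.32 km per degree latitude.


dlat_km = 4.9 * 111.32 = 545.468
dlon_km = 4.6 * 111.32 * cos(54) ≈ 300.988
dist = sqrt(545.468^2 + 300.988^2) ≈ 623.0 km

623.0 km


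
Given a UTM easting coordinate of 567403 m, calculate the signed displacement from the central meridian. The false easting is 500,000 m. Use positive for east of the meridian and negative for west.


displacement = 567403 - 500000 = 67403 m

67403 m


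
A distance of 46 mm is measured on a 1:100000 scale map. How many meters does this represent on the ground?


ground = 46 mm * 100000 / 1000 = 4600.0 m

4600.0 m


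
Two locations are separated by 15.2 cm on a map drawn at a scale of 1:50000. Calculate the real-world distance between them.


ground = 15.2 cm * 50000 / 100 = 7600.0 m = 7.6 km

7.6 km


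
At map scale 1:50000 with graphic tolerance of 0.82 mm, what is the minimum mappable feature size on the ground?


ground = 0.82 mm * 50000 / 1000 = 41.0 m

41.0 m


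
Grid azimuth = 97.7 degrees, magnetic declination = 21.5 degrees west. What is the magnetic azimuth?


magnetic azimuth = grid azimuth - declination (east +ve)
mag_az = 97.7 - -21.5 = 119.2 degrees

119.2 degrees


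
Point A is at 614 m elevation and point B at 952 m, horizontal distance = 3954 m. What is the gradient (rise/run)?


gradient = (952 - 614) / 3954 = 338 / 3954 = 0.0855

0.0855


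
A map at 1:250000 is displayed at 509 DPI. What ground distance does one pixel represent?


pixel_cm = 2.54 / 509 ≈ 0.00499 cm
ground = pixel_cm * 250000 / 100 = 2.54 * 250000 / (509 * 100) = 635000 / 50900 ≈ 12.48 m

12.48 m


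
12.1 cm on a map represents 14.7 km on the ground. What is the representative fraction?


ground = 14.7 km = 1470000 cm; RF denominator = ground / map = 1470000 / 12.1 ≈ 121488; RF = 1:121488

1:121488


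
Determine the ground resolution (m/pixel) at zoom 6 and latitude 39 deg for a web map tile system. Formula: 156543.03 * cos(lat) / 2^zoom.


res = 156543.03 * cos(39) / 2^6 = 156543.03 * 0.77714596 / 64 = 1900.89 m/pixel

1900.89 m/pixel


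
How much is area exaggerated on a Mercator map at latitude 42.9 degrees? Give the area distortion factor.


area_distortion = 1/cos^2(42.9) = 1.864

1.864


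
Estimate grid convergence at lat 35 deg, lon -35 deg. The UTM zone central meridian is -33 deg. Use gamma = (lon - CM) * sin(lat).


gamma = (-35 - -33) * sin(35) = -2 * 0.573576 = -1.147 degrees

-1.147 degrees


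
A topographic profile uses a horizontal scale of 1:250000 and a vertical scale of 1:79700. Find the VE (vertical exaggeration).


VE = horizontal_scale / vertical_scale = 250000 / 79700 ≈ 3.1

3.1x


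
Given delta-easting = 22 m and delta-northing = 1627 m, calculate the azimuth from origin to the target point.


az = atan2(22, 1627) = 0.8 deg
adjusted to 0-360: 0.8 degrees

0.8 degrees


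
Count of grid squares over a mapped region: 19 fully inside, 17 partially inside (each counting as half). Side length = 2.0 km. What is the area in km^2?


effective squares = 19 + 17 * 0.5 = 27.5
area = 27.5 * 4.0 = 110.0 km^2

110.0 km^2


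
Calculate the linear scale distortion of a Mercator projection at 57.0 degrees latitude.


SF = 1 / cos(57.0) = 1 / 0.544639 = 1.836

1.836


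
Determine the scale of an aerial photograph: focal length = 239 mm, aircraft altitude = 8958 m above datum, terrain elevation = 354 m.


scale = f / (H - h) = 239 mm / 8604 m = 239 / 8604000 = 1:36000

1:36000


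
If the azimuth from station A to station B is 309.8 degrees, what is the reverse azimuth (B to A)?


back azimuth = (309.8 + 180) mod 360 = 129.8 degrees

129.8 degrees


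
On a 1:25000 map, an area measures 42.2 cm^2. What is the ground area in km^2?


ground_area = 42.2 * (25000/100)^2 = 2637500.0 m^2 = 2.6375 km^2 ≈ 2.638 km^2

2.638 km^2


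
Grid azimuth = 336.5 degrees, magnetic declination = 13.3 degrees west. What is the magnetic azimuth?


magnetic azimuth = grid azimuth - declination (east +ve)
mag_az = 336.5 - -13.3 = 349.8 degrees

349.8 degrees


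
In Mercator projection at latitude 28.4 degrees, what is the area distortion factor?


area_distortion = 1/cos^2(28.4) = 1.292

1.292


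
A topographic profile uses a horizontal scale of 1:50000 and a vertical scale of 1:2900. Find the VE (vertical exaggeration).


VE = horizontal_scale / vertical_scale = 50000 / 2900 ≈ 17.2

17.2x


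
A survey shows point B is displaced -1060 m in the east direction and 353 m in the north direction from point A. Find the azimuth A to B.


az = atan2(-1060, 353) = -71.6 deg
adjusted to 0-360: 288.4 degrees

288.4 degrees


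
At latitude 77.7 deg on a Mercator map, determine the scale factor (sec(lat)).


SF = 1 / cos(77.7) = 1 / 0.21303 = 4.694

4.694


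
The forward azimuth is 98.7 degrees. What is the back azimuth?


back azimuth = (98.7 + 180) mod 360 = 278.7 degrees

278.7 degrees


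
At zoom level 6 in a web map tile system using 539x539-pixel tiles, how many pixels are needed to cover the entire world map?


tiles per axis = 2^6 = 64
total tiles = 64^2 = 4096
pixels per axis = 64 * 539 = 34496
total pixels = 34496^2 = 1189974016

1189974016 pixels


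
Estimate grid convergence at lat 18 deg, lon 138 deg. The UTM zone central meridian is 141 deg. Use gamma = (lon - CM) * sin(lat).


gamma = (138 - 141) * sin(18) = -3 * 0.309017 = -0.927 degrees

-0.927 degrees


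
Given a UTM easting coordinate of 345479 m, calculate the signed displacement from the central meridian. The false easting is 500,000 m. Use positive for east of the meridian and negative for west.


displacement = 345479 - 500000 = -154521 m

-154521 m


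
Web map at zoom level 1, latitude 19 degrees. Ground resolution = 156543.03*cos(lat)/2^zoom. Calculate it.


res = 156543.03 * cos(19) / 2^1 = 156543.03 * 0.94551858 / 2 = 74007.17 m/pixel

74007.17 m/pixel


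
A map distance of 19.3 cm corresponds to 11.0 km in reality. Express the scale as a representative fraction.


ground = 11.0 km = 1100000 cm; RF denominator = ground / map = 1100000 / 19.3 ≈ 56995; RF = 1:56995

1:56995


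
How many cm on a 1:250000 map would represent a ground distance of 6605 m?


map_cm = 6605 * 100 / 250000 = 2.642 cm ≈ 2.64 cm

2.64 cm


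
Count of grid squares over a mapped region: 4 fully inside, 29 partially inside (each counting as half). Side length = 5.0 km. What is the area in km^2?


effective squares = 4 + 29 * 0.5 = 18.5
area = 18.5 * 25.0 = 462.5 km^2

462.5 km^2


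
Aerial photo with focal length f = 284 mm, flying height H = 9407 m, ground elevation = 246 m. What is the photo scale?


scale = f / (H - h) = 284 mm / 9161 m = 284 / 9161000 = 1:32257

1:32257


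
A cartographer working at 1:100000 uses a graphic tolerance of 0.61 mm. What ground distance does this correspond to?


ground = 0.61 mm * 100000 / 1000 = 61.0 m

61.0 m


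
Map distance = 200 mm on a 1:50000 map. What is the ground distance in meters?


ground = 200 mm * 50000 / 1000 = 10000.0 m

10000.0 m


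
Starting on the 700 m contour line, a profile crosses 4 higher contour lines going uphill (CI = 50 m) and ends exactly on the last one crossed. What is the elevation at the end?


elevation = 700 + 4 * 50 = 900 m

900 m


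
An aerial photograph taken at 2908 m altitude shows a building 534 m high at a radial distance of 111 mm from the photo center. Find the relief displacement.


d = h * r / H = 534 * 111 / 2908 = 20.38 mm

20.38 mm


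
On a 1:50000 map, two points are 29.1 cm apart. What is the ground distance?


ground = 29.1 cm * 50000 / 100 = 14550.0 m = 14.55 km

14.55 km


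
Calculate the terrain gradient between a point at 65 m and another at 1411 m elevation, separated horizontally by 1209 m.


gradient = (1411 - 65) / 1209 = 1346 / 1209 = 1.1133

1.1133


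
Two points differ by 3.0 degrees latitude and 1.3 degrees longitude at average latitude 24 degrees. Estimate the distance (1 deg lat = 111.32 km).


dlat_km = 3.0 * 111.32 = 333.96
dlon_km = 1.3 * 111.32 * cos(24) ≈ 132.205
dist = sqrt(333.96^2 + 132.205^2) ≈ 359.2 km

359.2 km


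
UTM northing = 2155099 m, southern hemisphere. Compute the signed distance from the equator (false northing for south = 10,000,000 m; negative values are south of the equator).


For southern: actual = 2155099 - 10000000 = -7844901 m

-7844901 m


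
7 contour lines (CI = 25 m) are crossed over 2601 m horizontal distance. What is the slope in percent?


elevation change = 7 * 25 = 175 m
slope = 175 / 2601 * 100 = 6.7%

6.7%


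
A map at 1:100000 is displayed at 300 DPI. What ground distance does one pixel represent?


pixel_cm = 2.54 / 300 ≈ 0.008467 cm
ground = pixel_cm * 100000 / 100 = 2.54 * 100000 / (300 * 100) = 254000 / 30000 ≈ 8.47 m

8.47 m


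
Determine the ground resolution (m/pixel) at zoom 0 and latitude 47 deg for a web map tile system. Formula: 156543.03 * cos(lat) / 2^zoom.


res = 156543.03 * cos(47) / 2^0 = 156543.03 * 0.68199836 / 1 = 106762.09 m/pixel

106762.09 m/pixel


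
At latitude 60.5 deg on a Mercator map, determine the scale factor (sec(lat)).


SF = 1 / cos(60.5) = 1 / 0.492424 = 2.031

2.031


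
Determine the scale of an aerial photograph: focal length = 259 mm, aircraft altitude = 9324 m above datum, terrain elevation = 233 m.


scale = f / (H - h) = 259 mm / 9091 m = 259 / 9091000 = 1:35100

1:35100


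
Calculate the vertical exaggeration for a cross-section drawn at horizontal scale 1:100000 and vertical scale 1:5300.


VE = horizontal_scale / vertical_scale = 100000 / 5300 ≈ 18.9

18.9x


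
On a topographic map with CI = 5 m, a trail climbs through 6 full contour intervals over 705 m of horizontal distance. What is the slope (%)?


elevation change = 6 * 5 = 30 m
slope = 30 / 705 * 100 = 4.3%

4.3%


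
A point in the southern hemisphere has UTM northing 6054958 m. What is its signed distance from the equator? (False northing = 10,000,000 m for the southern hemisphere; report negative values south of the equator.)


For southern: actual = 6054958 - 10000000 = -3945042 m

-3945042 m


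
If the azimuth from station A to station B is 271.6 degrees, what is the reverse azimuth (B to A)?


back azimuth = (271.6 + 180) mod 360 = 91.6 degrees

91.6 degrees


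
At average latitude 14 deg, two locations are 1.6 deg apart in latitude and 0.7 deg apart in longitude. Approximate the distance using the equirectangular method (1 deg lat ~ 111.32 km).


dlat_km = 1.6 * 111.32 = 178.112
dlon_km = 0.7 * 111.32 * cos(14) ≈ 75.609
dist = sqrt(178.112^2 + 75.609^2) ≈ 193.5 km

193.5 km


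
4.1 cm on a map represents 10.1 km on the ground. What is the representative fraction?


ground = 10.1 km = 1010000 cm; RF denominator = ground / map = 1010000 / 4.1 ≈ 246341; RF = 1:246341

1:246341


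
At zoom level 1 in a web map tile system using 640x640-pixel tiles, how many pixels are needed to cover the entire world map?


tiles per axis = 2^1 = 2
total tiles = 2^2 = 4
pixels per axis = 2 * 640 = 1280
total pixels = 1280^2 = 1638400

1638400 pixels


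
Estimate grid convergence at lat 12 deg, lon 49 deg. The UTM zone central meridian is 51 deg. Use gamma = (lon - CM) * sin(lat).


gamma = (49 - 51) * sin(12) = -2 * 0.207912 = -0.416 degrees

-0.416 degrees


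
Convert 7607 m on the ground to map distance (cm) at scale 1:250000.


map_cm = 7607 * 100 / 250000 = 3.0428 cm ≈ 3.04 cm

3.04 cm


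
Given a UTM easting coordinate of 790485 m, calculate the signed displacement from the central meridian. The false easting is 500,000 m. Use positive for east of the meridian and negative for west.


displacement = 790485 - 500000 = 290485 m

290485 m


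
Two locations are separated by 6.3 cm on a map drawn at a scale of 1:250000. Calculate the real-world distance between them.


ground = 6.3 cm * 250000 / 100 = 15750.0 m = 15.75 km

15.75 km


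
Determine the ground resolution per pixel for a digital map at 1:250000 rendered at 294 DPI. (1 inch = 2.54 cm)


pixel_cm = 2.54 / 294 ≈ 0.008639 cm
ground = pixel_cm * 250000 / 100 = 2.54 * 250000 / (294 * 100) = 635000 / 29400 ≈ 21.6 m

21.6 m


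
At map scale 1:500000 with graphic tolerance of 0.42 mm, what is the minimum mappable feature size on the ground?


ground = 0.42 mm * 500000 / 1000 = 210.0 m

210.0 m


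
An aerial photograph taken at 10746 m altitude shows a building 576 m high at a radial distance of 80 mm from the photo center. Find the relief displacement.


d = h * r / H = 576 * 80 / 10746 = 4.29 mm

4.29 mm


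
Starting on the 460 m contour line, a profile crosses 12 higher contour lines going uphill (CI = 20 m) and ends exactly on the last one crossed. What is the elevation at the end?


elevation = 460 + 12 * 20 = 700 m

700 m


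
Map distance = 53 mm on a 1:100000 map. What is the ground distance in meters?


ground = 53 mm * 100000 / 1000 = 5300.0 m

5300.0 m


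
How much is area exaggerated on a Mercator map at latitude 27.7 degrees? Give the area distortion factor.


area_distortion = 1/cos^2(27.7) = 1.276

1.276


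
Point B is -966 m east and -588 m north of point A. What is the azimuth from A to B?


az = atan2(-966, -588) = -121.3 deg
adjusted to 0-360: 238.7 degrees

238.7 degrees


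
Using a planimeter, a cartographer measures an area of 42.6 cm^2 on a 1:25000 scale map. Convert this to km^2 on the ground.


ground_area = 42.6 * (25000/100)^2 = 2662500.0 m^2 = 2.6625 km^2 ≈ 2.663 km^2

2.663 km^2


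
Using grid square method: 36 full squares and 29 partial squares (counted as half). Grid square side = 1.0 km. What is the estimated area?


effective squares = 36 + 29 * 0.5 = 50.5
area = 50.5 * 1.0 = 50.5 km^2

50.5 km^2


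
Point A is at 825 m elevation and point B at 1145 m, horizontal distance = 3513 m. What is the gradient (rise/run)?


gradient = (1145 - 825) / 3513 = 320 / 3513 = 0.0911

0.0911


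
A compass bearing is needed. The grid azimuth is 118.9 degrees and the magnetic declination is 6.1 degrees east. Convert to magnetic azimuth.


magnetic azimuth = grid azimuth - declination (east +ve)
mag_az = 118.9 - 6.1 = 112.8 degrees

112.8 degrees


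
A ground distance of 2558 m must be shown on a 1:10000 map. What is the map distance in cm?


map_cm = 2558 * 100 / 10000 = 25.58 cm

25.58 cm


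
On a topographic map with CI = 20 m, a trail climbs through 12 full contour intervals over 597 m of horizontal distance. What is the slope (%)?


elevation change = 12 * 20 = 240 m
slope = 240 / 597 * 100 = 40.2%

40.2%


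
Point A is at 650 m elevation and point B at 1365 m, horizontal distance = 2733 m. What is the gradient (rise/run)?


gradient = (1365 - 650) / 2733 = 715 / 2733 = 0.2616

0.2616


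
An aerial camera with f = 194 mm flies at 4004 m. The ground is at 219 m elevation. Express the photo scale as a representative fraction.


scale = f / (H - h) = 194 mm / 3785 m = 194 / 3785000 = 1:19510

1:19510


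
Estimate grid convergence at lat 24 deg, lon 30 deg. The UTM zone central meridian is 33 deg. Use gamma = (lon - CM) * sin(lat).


gamma = (30 - 33) * sin(24) = -3 * 0.406737 = -1.22 degrees

-1.22 degrees


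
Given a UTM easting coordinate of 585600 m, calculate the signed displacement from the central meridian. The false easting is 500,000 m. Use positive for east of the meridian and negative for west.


displacement = 585600 - 500000 = 85600 m

85600 m


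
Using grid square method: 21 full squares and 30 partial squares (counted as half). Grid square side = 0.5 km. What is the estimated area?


effective squares = 21 + 30 * 0.5 = 36.0
area = 36.0 * 0.25 = 9.0 km^2

9.0 km^2


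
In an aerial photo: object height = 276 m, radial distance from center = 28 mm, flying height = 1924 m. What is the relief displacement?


d = h * r / H = 276 * 28 / 1924 = 4.02 mm

4.02 mm


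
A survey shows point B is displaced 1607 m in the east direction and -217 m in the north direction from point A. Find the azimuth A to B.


az = atan2(1607, -217) = 97.7 deg
adjusted to 0-360: 97.7 degrees

97.7 degrees


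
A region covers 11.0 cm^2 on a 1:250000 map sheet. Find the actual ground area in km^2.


ground_area = 11.0 * (250000/100)^2 = 68750000.0 m^2 = 68.75 km^2

68.75 km^2


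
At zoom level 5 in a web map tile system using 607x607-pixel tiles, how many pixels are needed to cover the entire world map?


tiles per axis = 2^5 = 32
total tiles = 32^2 = 1024
pixels per axis = 32 * 607 = 19424
total pixels = 19424^2 = 377291776

377291776 pixels


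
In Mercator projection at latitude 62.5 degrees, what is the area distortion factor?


area_distortion = 1/cos^2(62.5) = 4.69

4.69


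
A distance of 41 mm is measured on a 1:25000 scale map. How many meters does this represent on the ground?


ground = 41 mm * 25000 / 1000 = 1025.0 m

1025.0 m


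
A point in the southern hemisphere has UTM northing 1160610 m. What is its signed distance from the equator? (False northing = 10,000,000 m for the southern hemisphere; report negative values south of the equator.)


For southern: actual = 1160610 - 10000000 = -8839390 m

-8839390 m


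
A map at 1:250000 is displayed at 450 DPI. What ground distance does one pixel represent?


pixel_cm = 2.54 / 450 ≈ 0.005644 cm
ground = pixel_cm * 250000 / 100 = 2.54 * 250000 / (450 * 100) = 635000 / 45000 ≈ 14.11 m

14.11 m


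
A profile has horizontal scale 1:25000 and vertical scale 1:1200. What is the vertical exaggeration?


VE = horizontal_scale / vertical_scale = 25000 / 1200 ≈ 20.8

20.8x


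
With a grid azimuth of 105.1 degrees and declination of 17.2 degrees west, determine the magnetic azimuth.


magnetic azimuth = grid azimuth - declination (east +ve)
mag_az = 105.1 - -17.2 = 122.3 degrees

122.3 degrees


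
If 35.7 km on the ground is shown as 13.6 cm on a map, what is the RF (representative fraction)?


ground = 35.7 km = 3570000 cm; RF denominator = ground / map = 3570000 / 13.6 = 262500; RF = 1:262500

1:262500


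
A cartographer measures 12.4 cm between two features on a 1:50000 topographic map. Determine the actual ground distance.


ground = 12.4 cm * 50000 / 100 = 6200.0 m = 6.2 km

6.2 km


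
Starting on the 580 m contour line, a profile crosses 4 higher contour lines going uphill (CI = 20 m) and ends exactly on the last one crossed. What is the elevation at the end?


elevation = 580 + 4 * 20 = 660 m

660 m


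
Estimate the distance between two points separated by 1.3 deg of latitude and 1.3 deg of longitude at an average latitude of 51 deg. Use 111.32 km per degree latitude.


dlat_km = 1.3 * 111.32 = 144.716
dlon_km = 1.3 * 111.32 * cos(51) ≈ 91.073
dist = sqrt(144.716^2 + 91.073^2) ≈ 171.0 km

171.0 km


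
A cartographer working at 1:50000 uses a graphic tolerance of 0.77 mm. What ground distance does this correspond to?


ground = 0.77 mm * 50000 / 1000 = 38.5 m

38.5 m


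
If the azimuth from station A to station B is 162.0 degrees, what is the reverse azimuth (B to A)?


back azimuth = (162.0 + 180) mod 360 = 342.0 degrees

342.0 degrees


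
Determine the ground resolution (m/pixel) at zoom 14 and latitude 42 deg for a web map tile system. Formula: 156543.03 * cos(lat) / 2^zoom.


res = 156543.03 * cos(42) / 2^14 = 156543.03 * 0.74314483 / 16384 = 7.1 m/pixel

7.1 m/pixel


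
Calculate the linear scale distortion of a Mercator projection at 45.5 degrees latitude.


SF = 1 / cos(45.5) = 1 / 0.700909 = 1.427

1.427


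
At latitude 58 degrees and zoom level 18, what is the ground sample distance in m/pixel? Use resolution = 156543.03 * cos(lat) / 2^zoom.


res = 156543.03 * cos(58) / 2^18 = 156543.03 * 0.52991926 / 262144 = 0.32 m/pixel

0.32 m/pixel


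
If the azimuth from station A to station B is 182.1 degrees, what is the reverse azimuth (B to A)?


back azimuth = (182.1 + 180) mod 360 = 2.1 degrees

2.1 degrees


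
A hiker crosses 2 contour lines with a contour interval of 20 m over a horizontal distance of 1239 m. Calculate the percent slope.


elevation change = 2 * 20 = 40 m
slope = 40 / 1239 * 100 = 3.2%

3.2%


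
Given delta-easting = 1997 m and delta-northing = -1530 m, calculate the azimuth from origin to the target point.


az = atan2(1997, -1530) = 127.5 deg
adjusted to 0-360: 127.5 degrees

127.5 degrees


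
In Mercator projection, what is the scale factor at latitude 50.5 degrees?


SF = 1 / cos(50.5) = 1 / 0.636078 = 1.572

1.572


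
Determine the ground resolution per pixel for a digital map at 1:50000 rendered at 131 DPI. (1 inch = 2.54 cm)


pixel_cm = 2.54 / 131 ≈ 0.019389 cm
ground = pixel_cm * 50000 / 100 = 2.54 * 50000 / (131 * 100) = 127000 / 13100 ≈ 9.69 m

9.69 m


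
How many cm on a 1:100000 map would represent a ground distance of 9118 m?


map_cm = 9118 * 100 / 100000 = 9.118 cm ≈ 9.12 cm

9.12 cm


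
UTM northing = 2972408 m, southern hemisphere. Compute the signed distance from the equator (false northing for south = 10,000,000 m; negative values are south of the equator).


For southern: actual = 2972408 - 10000000 = -7027592 m

-7027592 m


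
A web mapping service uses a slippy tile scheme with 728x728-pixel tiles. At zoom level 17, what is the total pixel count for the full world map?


tiles per axis = 2^17 = 131072
total tiles = 131072^2 = 17179869184
pixels per axis = 131072 * 728 = 95420416
total pixels = 95420416^2 = 9105055789613056

9105055789613056 pixels


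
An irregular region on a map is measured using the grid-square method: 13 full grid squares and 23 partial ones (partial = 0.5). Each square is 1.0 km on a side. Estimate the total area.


effective squares = 13 + 23 * 0.5 = 24.5
area = 24.5 * 1.0 = 24.5 km^2

24.5 km^2


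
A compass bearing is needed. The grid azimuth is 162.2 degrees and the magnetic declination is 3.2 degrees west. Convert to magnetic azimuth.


magnetic azimuth = grid azimuth - declination (east +ve)
mag_az = 162.2 - -3.2 = 165.4 degrees

165.4 degrees


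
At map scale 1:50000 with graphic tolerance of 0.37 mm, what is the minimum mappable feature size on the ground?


ground = 0.37 mm * 50000 / 1000 = 18.5 m

18.5 m


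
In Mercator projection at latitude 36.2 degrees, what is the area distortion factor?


area_distortion = 1/cos^2(36.2) = 1.536

1.536


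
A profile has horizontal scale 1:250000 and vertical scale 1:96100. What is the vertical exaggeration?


VE = horizontal_scale / vertical_scale = 250000 / 96100 ≈ 2.6

2.6x


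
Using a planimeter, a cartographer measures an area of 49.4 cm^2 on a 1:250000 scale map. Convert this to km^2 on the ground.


ground_area = 49.4 * (250000/100)^2 = 308750000.0 m^2 = 308.75 km^2

308.75 km^2


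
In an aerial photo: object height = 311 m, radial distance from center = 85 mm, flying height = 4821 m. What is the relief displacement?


d = h * r / H = 311 * 85 / 4821 = 5.48 mm

5.48 mm
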